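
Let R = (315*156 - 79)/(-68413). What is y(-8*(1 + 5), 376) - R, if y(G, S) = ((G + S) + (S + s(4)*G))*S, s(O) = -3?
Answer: 21813397285/68413 ≈ 3.1885e+5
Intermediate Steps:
y(G, S) = S*(-2*G + 2*S) (y(G, S) = ((G + S) + (S - 3*G))*S = (-2*G + 2*S)*S = S*(-2*G + 2*S))
R = -49061/68413 (R = (49140 - 79)*(-1/68413) = 49061*(-1/68413) = -49061/68413 ≈ -0.71713)
y(-8*(1 + 5), 376) - R = 2*376*(376 - (-8)*(1 + 5)) - 1*(-49061/68413) = 2*376*(376 - (-8)*6) + 49061/68413 = 2*376*(376 - 1*(-48)) + 49061/68413 = 2*376*(376 + 48) + 49061/68413 = 2*376*424 + 49061/68413 = 318848 + 49061/68413 = 21813397285/68413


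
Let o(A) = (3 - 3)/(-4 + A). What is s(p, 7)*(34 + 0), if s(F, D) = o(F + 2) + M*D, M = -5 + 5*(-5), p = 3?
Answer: -7140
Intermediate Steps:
M = -30 (M = -5 - 25 = -30)
o(A) = 0 (o(A) = 0/(-4 + A) = 0)
s(F, D) = -30*D (s(F, D) = 0 - 30*D = -30*D)
s(p, 7)*(34 + 0) = (-30*7)*(34 + 0) = -210*34 = -7140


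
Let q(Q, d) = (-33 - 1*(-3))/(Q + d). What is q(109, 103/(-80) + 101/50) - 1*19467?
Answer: -284825677/14631 ≈ -19467.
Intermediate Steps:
q(Q, d) = -30/(Q + d) (q(Q, d) = (-33 + 3)/(Q + d) = -30/(Q + d))
q(109, 103/(-80) + 101/50) - 1*19467 = -30/(109 + (103/(-80) + 101/50)) - 1*19467 = -30/(109 + (103*(-1/80) + 101*(1/50))) - 19467 = -30/(109 + (-103/80 + 101/50)) - 19467 = -30/(109 + 293/400) - 19467 = -30/43893/400 - 19467 = -30*400/43893 - 19467 = -4000/14631 - 19467 = -284825677/14631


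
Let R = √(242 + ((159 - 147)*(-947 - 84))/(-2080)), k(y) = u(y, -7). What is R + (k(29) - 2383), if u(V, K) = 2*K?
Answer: -2397 + √16761290/260 ≈ -2381.3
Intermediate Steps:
k(y) = -14 (k(y) = 2*(-7) = -14)
R = √16761290/260 (R = √(242 + (12*(-1031))*(-1/2080)) = √(242 - 12372*(-1/2080)) = √(242 + 3093/520) = √(128933/520) = √16761290/260 ≈ 15.746)
R + (k(29) - 2383) = √16761290/260 + (-14 - 2383) = √16761290/260 - 2397 = -2397 + √16761290/260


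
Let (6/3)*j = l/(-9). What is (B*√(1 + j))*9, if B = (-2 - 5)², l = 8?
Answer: 147*√5 ≈ 328.70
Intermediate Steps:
j = -4/9 (j = (8/(-9))/2 = (8*(-⅑))/2 = (½)*(-8/9) = -4/9 ≈ -0.44444)
B = 49 (B = (-7)² = 49)
(B*√(1 + j))*9 = (49*√(1 - 4/9))*9 = (49*√(5/9))*9 = (49*(√5/3))*9 = (49*√5/3)*9 = 147*√5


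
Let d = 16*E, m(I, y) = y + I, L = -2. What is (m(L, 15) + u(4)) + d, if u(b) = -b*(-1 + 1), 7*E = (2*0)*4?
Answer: 13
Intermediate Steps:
E = 0 (E = ((2*0)*4)/7 = (0*4)/7 = (⅐)*0 = 0)
m(I, y) = I + y
u(b) = 0 (u(b) = -b*0 = -1*0 = 0)
d = 0 (d = 16*0 = 0)
(m(L, 15) + u(4)) + d = ((-2 + 15) + 0) + 0 = (13 + 0) + 0 = 13 + 0 = 13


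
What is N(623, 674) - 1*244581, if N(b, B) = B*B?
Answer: 209695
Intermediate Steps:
N(b, B) = B**2
N(623, 674) - 1*244581 = 674**2 - 1*244581 = 454276 - 244581 = 209695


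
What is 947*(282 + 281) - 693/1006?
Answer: 536359273/1006 ≈ 5.3316e+5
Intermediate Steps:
947*(282 + 281) - 693/1006 = 947*563 - 693*1/1006 = 533161 - 693/1006 = 536359273/1006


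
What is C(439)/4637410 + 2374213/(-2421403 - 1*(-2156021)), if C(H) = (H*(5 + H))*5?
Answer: -1075156311877/123068514062 ≈ -8.7362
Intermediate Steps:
C(H) = 5*H*(5 + H)
C(439)/4637410 + 2374213/(-2421403 - 1*(-2156021)) = (5*439*(5 + 439))/4637410 + 2374213/(-2421403 - 1*(-2156021)) = (5*439*444)*(1/4637410) + 2374213/(-2421403 + 2156021) = 974580*(1/4637410) + 2374213/(-265382) = 97458/463741 + 2374213*(-1/265382) = 97458/463741 - 2374213/265382 = -1075156311877/123068514062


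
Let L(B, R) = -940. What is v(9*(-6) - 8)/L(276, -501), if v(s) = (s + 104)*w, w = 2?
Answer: -21/235 ≈ -0.089362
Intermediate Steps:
v(s) = 208 + 2*s (v(s) = (s + 104)*2 = (104 + s)*2 = 208 + 2*s)
v(9*(-6) - 8)/L(276, -501) = (208 + 2*(9*(-6) - 8))/(-940) = (208 + 2*(-54 - 8))*(-1/940) = (208 + 2*(-62))*(-1/940) = (208 - 124)*(-1/940) = 84*(-1/940) = -21/235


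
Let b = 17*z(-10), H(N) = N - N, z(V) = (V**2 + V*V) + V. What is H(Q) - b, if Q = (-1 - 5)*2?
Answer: -3230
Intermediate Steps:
z(V) = V + 2*V**2 (z(V) = (V**2 + V**2) + V = 2*V**2 + V = V + 2*V**2)
Q = -12 (Q = -6*2 = -12)
H(N) = 0
b = 3230 (b = 17*(-10*(1 + 2*(-10))) = 17*(-10*(1 - 20)) = 17*(-10*(-19)) = 17*190 = 3230)
H(Q) - b = 0 - 1*3230 = 0 - 3230 = -3230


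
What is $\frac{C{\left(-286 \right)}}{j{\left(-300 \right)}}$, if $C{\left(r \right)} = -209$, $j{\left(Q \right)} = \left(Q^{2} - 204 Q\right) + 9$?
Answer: $- \frac{209}{151209} \approx -0.0013822$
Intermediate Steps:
$j{\left(Q \right)} = 9 + Q^{2} - 204 Q$
$\frac{C{\left(-286 \right)}}{j{\left(-300 \right)}} = - \frac{209}{9 + \left(-300\right)^{2} - -61200} = - \frac{209}{9 + 90000 + 61200} = - \frac{209}{151209}$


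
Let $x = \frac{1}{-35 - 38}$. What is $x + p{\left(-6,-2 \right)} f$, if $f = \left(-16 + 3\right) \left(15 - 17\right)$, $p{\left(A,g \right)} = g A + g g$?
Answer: $\frac{30367}{73} \approx 415.99$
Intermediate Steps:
$p{\left(A,g \right)} = g^{2} + A g$ ($p{\left(A,g \right)} = A g + g^{2} = g^{2} + A g$)
$x = - \frac{1}{73}$ ($x = \frac{1}{-73} = - \frac{1}{73} \approx -0.013699$)
$f = 26$ ($f = \left(-13\right) \left(-2\right) = 26$)
$x + p{\left(-6,-2 \right)} f = - \frac{1}{73} + - 2 \left(-6 - 2\right) 26 = - \frac{1}{73} + \left(-2\right) \left(-8\right) 26 = - \frac{1}{73} + 16 \cdot 26 = - \frac{1}{73} + 416 = \frac{30367}{73}$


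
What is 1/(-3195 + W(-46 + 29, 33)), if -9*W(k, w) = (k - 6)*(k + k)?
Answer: -9/29537 ≈ -0.00030470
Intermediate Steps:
W(k, w) = -2*k*(-6 + k)/9 (W(k, w) = -(k - 6)*(k + k)/9 = -(-6 + k)*2*k/9 = -2*k*(-6 + k)/9)
1/(-3195 + W(-46 + 29, 33)) = 1/(-3195 + 2*(-46 + 29)*(6 - (-46 + 29))/9) = 1/(-3195 + (2/9)*(-17)*(6 - 1*(-17))) = 1/(-3195 + (2/9)*(-17)*(6 + 17)) = 1/(-3195 + (2/9)*(-17)*23) = 1/(-3195 - 782/9) = 1/(-29537/9) = -9/29537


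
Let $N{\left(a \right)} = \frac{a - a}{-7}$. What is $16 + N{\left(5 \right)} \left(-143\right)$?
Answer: $16$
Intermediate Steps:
$N{\left(a \right)} = 0$ ($N{\left(a \right)} = 0 \left(- \frac{1}{7}\right) = 0$)
$16 + N{\left(5 \right)} \left(-143\right) = 16 + 0 \left(-143\right) = 16 + 0 = 16$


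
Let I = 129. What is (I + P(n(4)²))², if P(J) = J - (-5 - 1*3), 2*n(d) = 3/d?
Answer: 77035729/4096 ≈ 18808.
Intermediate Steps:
n(d) = 3/(2*d) (n(d) = (3/d)/2 = 3/(2*d))
P(J) = 8 + J (P(J) = J - (-5 - 3) = J - 1*(-8) = J + 8 = 8 + J)
(I + P(n(4)²))² = (129 + (8 + ((3/2)/4)²))² = (129 + (8 + ((3/2)*(¼))²))² = (129 + (8 + (3/8)²))² = (129 + (8 + 9/64))² = (129 + 521/64)² = (8777/64)² = 77035729/4096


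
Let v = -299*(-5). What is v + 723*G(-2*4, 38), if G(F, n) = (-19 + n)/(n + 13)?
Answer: 29994/17 ≈ 1764.4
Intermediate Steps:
v = 1495
G(F, n) = (-19 + n)/(13 + n)
v + 723*G(-2*4, 38) = 1495 + 723*((-19 + 38)/(13 + 38)) = 1495 + 723*(19/51) = 1495 + 4579/17 = 29994/17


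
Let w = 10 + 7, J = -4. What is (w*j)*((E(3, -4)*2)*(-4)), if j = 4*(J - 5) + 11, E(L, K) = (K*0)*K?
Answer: 0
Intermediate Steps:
E(L, K) = 0 (E(L, K) = 0*K = 0)
w = 17
j = -25 (j = 4*(-4 - 5) + 11 = 4*(-9) + 11 = -36 + 11 = -25)
(w*j)*((E(3, -4)*2)*(-4)) = (17*(-25))*((0*2)*(-4)) = -0*(-4) = -425*0 = 0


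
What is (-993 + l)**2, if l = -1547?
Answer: 6451600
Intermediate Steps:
(-993 + l)**2 = (-993 - 1547)**2 = (-2540)**2 = 6451600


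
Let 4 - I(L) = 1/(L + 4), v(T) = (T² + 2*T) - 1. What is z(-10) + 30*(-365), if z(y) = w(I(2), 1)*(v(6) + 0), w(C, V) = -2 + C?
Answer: -65183/6 ≈ -10864.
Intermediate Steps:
v(T) = -1 + T² + 2*T
I(L) = 4 - 1/(4 + L) (I(L) = 4 - 1/(L + 4) = 4 - 1/(4 + L))
z(y) = 517/6 (z(y) = (-2 + (15 + 4*2)/(4 + 2))*((-1 + 6² + 2*6) + 0) = (-2 + (15 + 8)/6)*((-1 + 36 + 12) + 0) = (-2 + (⅙)*23)*(47 + 0) = (-2 + 23/6)*47 = (11/6)*47 = 517/6)
z(-10) + 30*(-365) = 517/6 + 30*(-365) = 517/6 - 10950 = -65183/6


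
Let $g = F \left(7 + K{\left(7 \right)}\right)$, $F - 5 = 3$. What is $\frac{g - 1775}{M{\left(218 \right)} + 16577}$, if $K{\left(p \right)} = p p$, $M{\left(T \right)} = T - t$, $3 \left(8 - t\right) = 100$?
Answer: $- \frac{3981}{50461} \approx -0.078893$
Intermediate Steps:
$t = - \frac{76}{3}$ ($t = 8 - \frac{100}{3} = - \frac{76}{3} \approx -25.333$)
$F = 8$ ($F = 5 + 3 = 8$)
$M{\left(T \right)} = \frac{76}{3} + T$ ($M{\left(T \right)} = T - - \frac{76}{3} = T + \frac{76}{3} = \frac{76}{3} + T$)
$K{\left(p \right)} = p^{2}$
$g = 448$ ($g = 8 \left(7 + 7^{2}\right) = 8 \left(7 + 49\right) = 8 \cdot 56 = 448$)
$\frac{g - 1775}{M{\left(218 \right)} + 16577} = \frac{448 - 1775}{\left(\frac{76}{3} + 218\right) + 16577} = - \frac{1327}{\frac{730}{3} + 16577} = - \frac{1327}{\frac{50461}{3}} = \left(-1327\right) \frac{3}{50461} = - \frac{3981}{50461}$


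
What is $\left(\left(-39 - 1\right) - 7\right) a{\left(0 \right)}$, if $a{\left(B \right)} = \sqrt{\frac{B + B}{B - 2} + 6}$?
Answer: $- 47 \sqrt{6} \approx -115.13$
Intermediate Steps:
$a{\left(B \right)} = \sqrt{6 + \frac{2 B}{-2 + B}}$ ($a{\left(B \right)} = \sqrt{\frac{2 B}{-2 + B} + 6} = \sqrt{6 + \frac{2 B}{-2 + B}}$)
$\left(\left(-39 - 1\right) - 7\right) a{\left(0 \right)} = \left(\left(-39 - 1\right) - 7\right) 2 \sqrt{\frac{-3 + 2 \cdot 0}{-2 + 0}} = \left(\left(-39 - 1\right) - 7\right) 2 \sqrt{\frac{-3 + 0}{-2}} = \left(-40 - 7\right) 2 \sqrt{\left(- \frac{1}{2}\right) \left(-3\right)} = - 47 \cdot 2 \sqrt{\frac{3}{2}} = - 47 \cdot 2 \frac{\sqrt{6}}{2} = - 47 \sqrt{6}$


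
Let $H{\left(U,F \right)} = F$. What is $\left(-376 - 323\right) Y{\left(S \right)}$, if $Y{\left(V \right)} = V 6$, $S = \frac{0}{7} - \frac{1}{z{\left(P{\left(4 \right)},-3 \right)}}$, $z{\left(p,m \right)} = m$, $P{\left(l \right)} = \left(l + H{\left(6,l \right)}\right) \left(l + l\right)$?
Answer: $-1398$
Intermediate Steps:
$P{\left(l \right)} = 4 l^{2}$ ($P{\left(l \right)} = \left(l + l\right) \left(l + l\right) = 2 l 2 l = 4 l^{2}$)
$S = \frac{1}{3}$ ($S = \frac{0}{7} - \frac{1}{-3} = 0 \cdot \frac{1}{7} - - \frac{1}{3} = 0 + \frac{1}{3} = \frac{1}{3} \approx 0.33333$)
$Y{\left(V \right)} = 6 V$
$\left(-376 - 323\right) Y{\left(S \right)} = \left(-376 - 323\right) 6 \cdot \frac{1}{3} = \left(-699\right) 2 = -1398$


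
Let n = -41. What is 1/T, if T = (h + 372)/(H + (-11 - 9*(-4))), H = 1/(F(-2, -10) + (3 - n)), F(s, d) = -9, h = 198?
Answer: 146/3325 ≈ 0.043910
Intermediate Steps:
H = 1/35 (H = 1/(-9 + (3 - 1*(-41))) = 1/(-9 + (3 + 41)) = 1/(-9 + 44) = 1/35 ≈ 0.028571)
T = 3325/146 (T = (198 + 372)/(1/35 + (-11 - 9*(-4))) = 570/(1/35 + (-11 + 36)) = 570/(1/35 + 25) = 570/(876/35) = 570*(35/876) = 3325/146 ≈ 22.774)
1/T = 1/(3325/146) = 146/3325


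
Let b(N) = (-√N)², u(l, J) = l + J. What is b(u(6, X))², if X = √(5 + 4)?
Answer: 81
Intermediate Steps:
X = 3 (X = √9 = 3)
u(l, J) = J + l
b(N) = N
b(u(6, X))² = (3 + 6)² = 9² = 81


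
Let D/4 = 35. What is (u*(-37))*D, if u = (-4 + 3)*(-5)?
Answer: -25900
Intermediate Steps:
D = 140 (D = 4*35 = 140)
u = 5 (u = -1*(-5) = 5)
(u*(-37))*D = (5*(-37))*140 = -185*140 = -25900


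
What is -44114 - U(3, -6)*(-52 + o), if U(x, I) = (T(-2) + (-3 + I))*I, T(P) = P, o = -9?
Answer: -40088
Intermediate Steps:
U(x, I) = I*(-5 + I) (U(x, I) = (-2 + (-3 + I))*I = (-5 + I)*I = I*(-5 + I))
-44114 - U(3, -6)*(-52 + o) = -44114 - (-6*(-5 - 6))*(-52 - 9) = -44114 - (-6*(-11))*(-61) = -44114 - 66*(-61) = -44114 - 1*(-4026) = -44114 + 4026 = -40088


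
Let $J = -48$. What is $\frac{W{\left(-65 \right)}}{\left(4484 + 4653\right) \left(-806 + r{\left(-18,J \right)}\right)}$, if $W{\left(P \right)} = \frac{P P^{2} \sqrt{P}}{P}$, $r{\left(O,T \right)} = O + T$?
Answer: $- \frac{4225 i \sqrt{65}}{7967464} \approx - 0.0042753 i$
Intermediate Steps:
$W{\left(P \right)} = P^{\frac{5}{2}}$ ($W{\left(P \right)} = \frac{P^{3} \sqrt{P}}{P} = \frac{P^{\frac{7}{2}}}{P} = P^{\frac{5}{2}}$)
$\frac{W{\left(-65 \right)}}{\left(4484 + 4653\right) \left(-806 + r{\left(-18,J \right)}\right)} = \frac{\left(-65\right)^{\frac{5}{2}}}{\left(4484 + 4653\right) \left(-806 - 66\right)} = \frac{4225 i \sqrt{65}}{9137 \left(-806 - 66\right)} = \frac{4225 i \sqrt{65}}{9137 \left(-872\right)} = \frac{4225 i \sqrt{65}}{-7967464} = 4225 i \sqrt{65} \left(- \frac{1}{7967464}\right) = - \frac{4225 i \sqrt{65}}{7967464}$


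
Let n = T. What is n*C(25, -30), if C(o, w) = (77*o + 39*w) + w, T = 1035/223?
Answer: 750375/223 ≈ 3364.9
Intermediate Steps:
T = 1035/223 (T = 1035*(1/223) = 1035/223 ≈ 4.6413)
n = 1035/223 ≈ 4.6413
C(o, w) = 40*w + 77*o (C(o, w) = (39*w + 77*o) + w = 40*w + 77*o)
n*C(25, -30) = 1035*(40*(-30) + 77*25)/223 = 1035*(-1200 + 1925)/223 = (1035/223)*725 = 750375/223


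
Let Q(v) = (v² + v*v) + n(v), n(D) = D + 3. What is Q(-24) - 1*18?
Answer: 1113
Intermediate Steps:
n(D) = 3 + D
Q(v) = 3 + v + 2*v² (Q(v) = (v² + v*v) + (3 + v) = (v² + v²) + (3 + v) = 2*v² + (3 + v) = 3 + v + 2*v²)
Q(-24) - 1*18 = (3 - 24 + 2*(-24)²) - 1*18 = (3 - 24 + 2*576) - 18 = (3 - 24 + 1152) - 18 = 1131 - 18 = 1113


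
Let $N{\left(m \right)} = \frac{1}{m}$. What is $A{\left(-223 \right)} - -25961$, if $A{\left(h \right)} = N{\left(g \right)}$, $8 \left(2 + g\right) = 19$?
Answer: $\frac{77891}{3} \approx 25964.0$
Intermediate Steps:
$g = \frac{3}{8}$ ($g = -2 + \frac{1}{8} \cdot 19 = -2 + \frac{19}{8} = \frac{3}{8} \approx 0.375$)
$A{\left(h \right)} = \frac{8}{3}$ ($A{\left(h \right)} = \frac{1}{\frac{3}{8}} = \frac{8}{3}$)
$A{\left(-223 \right)} - -25961 = \frac{8}{3} - -25961 = \frac{8}{3} + 25961 = \frac{77891}{3}$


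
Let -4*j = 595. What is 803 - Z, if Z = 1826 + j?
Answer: -3497/4 ≈ -874.25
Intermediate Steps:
j = -595/4 (j = -1/4*595 = -595/4 ≈ -148.75)
Z = 6709/4 (Z = 1826 - 595/4 = 6709/4 ≈ 1677.3)
803 - Z = 803 - 1*6709/4 = 803 - 6709/4 = -3497/4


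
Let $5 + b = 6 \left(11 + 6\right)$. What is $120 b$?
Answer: $11640$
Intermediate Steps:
$b = 97$ ($b = -5 + 6 \left(11 + 6\right) = -5 + 6 \cdot 17 = -5 + 102 = 97$)
$120 b = 120 \cdot 97 = 11640$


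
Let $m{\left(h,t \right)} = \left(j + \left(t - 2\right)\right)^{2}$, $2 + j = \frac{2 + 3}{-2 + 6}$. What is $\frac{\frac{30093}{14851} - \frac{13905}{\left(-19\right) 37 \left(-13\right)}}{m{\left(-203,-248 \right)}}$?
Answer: $\frac{1096268352}{136538850243601} \approx 8.029 \cdot 10^{-6}$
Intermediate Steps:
$j = - \frac{3}{4}$ ($j = -2 + \frac{2 + 3}{-2 + 6} = -2 + \frac{5}{4} = - \frac{3}{4} \approx -0.75$)
$m{\left(h,t \right)} = \left(- \frac{11}{4} + t\right)^{2}$ ($m{\left(h,t \right)} = \left(- \frac{3}{4} + \left(t - 2\right)\right)^{2} = \left(- \frac{3}{4} + \left(-2 + t\right)\right)^{2} = \left(- \frac{11}{4} + t\right)^{2}$)
$\frac{\frac{30093}{14851} - \frac{13905}{\left(-19\right) 37 \left(-13\right)}}{m{\left(-203,-248 \right)}} = \frac{\frac{30093}{14851} - \frac{13905}{\left(-19\right) 37 \left(-13\right)}}{\frac{1}{16} \left(-11 + 4 \left(-248\right)\right)^{2}} = \frac{30093 \cdot \frac{1}{14851} - \frac{13905}{\left(-703\right) \left(-13\right)}}{\frac{1}{16} \left(-11 - 992\right)^{2}} = \frac{\frac{30093}{14851} - \frac{13905}{9139}}{\frac{1}{16} \left(-1003\right)^{2}} = \frac{\frac{30093}{14851} - \frac{13905}{9139}}{\frac{1}{16} \cdot 1006009} = \frac{\frac{30093}{14851} - \frac{13905}{9139}}{\frac{1006009}{16}} = \frac{68516772}{135723289} \cdot \frac{16}{1006009} = \frac{1096268352}{136538850243601}$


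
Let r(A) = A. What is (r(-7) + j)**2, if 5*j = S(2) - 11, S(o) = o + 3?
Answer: 1681/25 ≈ 67.240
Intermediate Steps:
S(o) = 3 + o
j = -6/5 (j = ((3 + 2) - 11)/5 = (5 - 11)/5 = (1/5)*(-6) = -6/5 ≈ -1.2000)
(r(-7) + j)**2 = (-7 - 6/5)**2 = (-41/5)**2 = 1681/25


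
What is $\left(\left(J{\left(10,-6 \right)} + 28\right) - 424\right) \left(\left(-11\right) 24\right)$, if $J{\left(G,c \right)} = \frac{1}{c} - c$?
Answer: $103004$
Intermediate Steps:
$\left(\left(J{\left(10,-6 \right)} + 28\right) - 424\right) \left(\left(-11\right) 24\right) = \left(\left(\left(\frac{1}{-6} - -6\right) + 28\right) - 424\right) \left(\left(-11\right) 24\right) = \left(\left(\left(- \frac{1}{6} + 6\right) + 28\right) - 424\right) \left(-264\right) = \left(\left(\frac{35}{6} + 28\right) - 424\right) \left(-264\right) = \left(\frac{203}{6} - 424\right) \left(-264\right) = \left(- \frac{2341}{6}\right) \left(-264\right) = 103004$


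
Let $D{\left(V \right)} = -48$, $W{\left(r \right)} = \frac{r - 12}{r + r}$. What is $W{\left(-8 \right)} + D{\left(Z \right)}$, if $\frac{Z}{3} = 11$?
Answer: $- \frac{187}{4} \approx -46.75$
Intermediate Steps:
$W{\left(r \right)} = \frac{-12 + r}{2 r}$
$Z = 33$ ($Z = 3 \cdot 11 = 33$)
$W{\left(-8 \right)} + D{\left(Z \right)} = \frac{-12 - 8}{2 \left(-8\right)} - 48 = \frac{1}{2} \left(- \frac{1}{8}\right) \left(-20\right) - 48 = \frac{5}{4} - 48 = - \frac{187}{4}$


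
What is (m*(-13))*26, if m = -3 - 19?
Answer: 7436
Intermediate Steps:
m = -22
(m*(-13))*26 = -22*(-13)*26 = 286*26 = 7436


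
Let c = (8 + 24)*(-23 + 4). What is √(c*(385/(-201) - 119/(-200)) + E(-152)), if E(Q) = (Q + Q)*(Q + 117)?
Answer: 2*√2889382839/1005 ≈ 106.97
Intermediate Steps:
c = -608 (c = 32*(-19) = -608)
E(Q) = 2*Q*(117 + Q) (E(Q) = (2*Q)*(117 + Q) = 2*Q*(117 + Q))
√(c*(385/(-201) - 119/(-200)) + E(-152)) = √(-608*(385/(-201) - 119/(-200)) + 2*(-152)*(117 - 152)) = √(-608*(385*(-1/201) - 119*(-1/200)) + 2*(-152)*(-35)) = √(-608*(-385/201 + 119/200) + 10640) = √(-608*(-53081/40200) + 10640) = √(4034156/5025 + 10640) = √(57500156/5025) = 2*√2889382839/1005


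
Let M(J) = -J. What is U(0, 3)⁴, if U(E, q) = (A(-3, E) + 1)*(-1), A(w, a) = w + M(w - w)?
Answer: 16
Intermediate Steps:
A(w, a) = w (A(w, a) = w - (w - w) = w - 1*0 = w + 0 = w)
U(E, q) = 2 (U(E, q) = (-3 + 1)*(-1) = -2*(-1) = 2)
U(0, 3)⁴ = 2⁴ = 16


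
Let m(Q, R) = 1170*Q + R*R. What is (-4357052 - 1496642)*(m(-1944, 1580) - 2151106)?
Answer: 11292864513084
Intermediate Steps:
m(Q, R) = R² + 1170*Q (m(Q, R) = 1170*Q + R² = R² + 1170*Q)
(-4357052 - 1496642)*(m(-1944, 1580) - 2151106) = (-4357052 - 1496642)*((1580² + 1170*(-1944)) - 2151106) = -5853694*((2496400 - 2274480) - 2151106) = -5853694*(221920 - 2151106) = -5853694*(-1929186) = 11292864513084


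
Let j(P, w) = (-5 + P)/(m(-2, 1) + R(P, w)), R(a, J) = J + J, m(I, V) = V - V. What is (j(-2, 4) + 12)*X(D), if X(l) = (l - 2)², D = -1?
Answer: 801/8 ≈ 100.13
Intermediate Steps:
m(I, V) = 0
X(l) = (-2 + l)²
R(a, J) = 2*J
j(P, w) = (-5 + P)/(2*w) (j(P, w) = (-5 + P)/(0 + 2*w) = (-5 + P)/((2*w)) = (-5 + P)*(1/(2*w)) = (-5 + P)/(2*w))
(j(-2, 4) + 12)*X(D) = ((½)*(-5 - 2)/4 + 12)*(-2 - 1)² = ((½)*(¼)*(-7) + 12)*(-3)² = (-7/8 + 12)*9 = (89/8)*9 = 801/8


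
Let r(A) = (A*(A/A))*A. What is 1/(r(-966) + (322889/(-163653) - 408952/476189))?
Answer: 11132822631/10388628708994625 ≈ 1.0716e-6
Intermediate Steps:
r(A) = A² (r(A) = (A*1)*A = A*A = A²)
1/(r(-966) + (322889/(-163653) - 408952/476189)) = 1/((-966)² + (322889/(-163653) - 408952/476189)) = 1/(933156 + (322889*(-1/163653) - 408952*1/476189)) = 1/(933156 + (-46127/23379 - 408952/476189)) = 1/(933156 - 31526058811/11132822631) = 1/(10388628708994625/11132822631) = 11132822631/10388628708994625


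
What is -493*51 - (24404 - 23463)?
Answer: -26084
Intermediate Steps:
-493*51 - (24404 - 23463) = -25143 - 1*941 = -25143 - 941 = -26084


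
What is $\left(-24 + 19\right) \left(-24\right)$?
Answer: $120$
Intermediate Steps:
$\left(-24 + 19\right) \left(-24\right) = \left(-5\right) \left(-24\right) = 120$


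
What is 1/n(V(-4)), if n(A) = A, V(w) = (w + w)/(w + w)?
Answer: 1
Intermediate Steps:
V(w) = 1 (V(w) = (2*w)/((2*w)) = (2*w)*(1/(2*w)) = 1)
1/n(V(-4)) = 1/1 = 1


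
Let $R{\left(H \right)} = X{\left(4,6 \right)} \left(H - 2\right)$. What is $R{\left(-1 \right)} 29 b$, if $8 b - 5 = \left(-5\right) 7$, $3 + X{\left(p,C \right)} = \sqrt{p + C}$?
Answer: $- \frac{3915}{4} + \frac{1305 \sqrt{10}}{4} \approx 52.943$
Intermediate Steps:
$X{\left(p,C \right)} = -3 + \sqrt{C + p}$ ($X{\left(p,C \right)} = -3 + \sqrt{p + C} = -3 + \sqrt{C + p}$)
$R{\left(H \right)} = \left(-3 + \sqrt{10}\right) \left(-2 + H\right)$ ($R{\left(H \right)} = \left(-3 + \sqrt{6 + 4}\right) \left(H - 2\right) = \left(-3 + \sqrt{10}\right) \left(-2 + H\right)$)
$b = - \frac{15}{4}$ ($b = \frac{5}{8} + \frac{\left(-5\right) 7}{8} = \frac{5}{8} + \frac{1}{8} \left(-35\right) = \frac{5}{8} - \frac{35}{8} = - \frac{15}{4} \approx -3.75$)
$R{\left(-1 \right)} 29 b = - \left(-2 - 1\right) \left(3 - \sqrt{10}\right) 29 \left(- \frac{15}{4}\right) = \left(-1\right) \left(-3\right) \left(3 - \sqrt{10}\right) 29 \left(- \frac{15}{4}\right) = \left(9 - 3 \sqrt{10}\right) 29 \left(- \frac{15}{4}\right) = \left(261 - 87 \sqrt{10}\right) \left(- \frac{15}{4}\right) = - \frac{3915}{4} + \frac{1305 \sqrt{10}}{4}$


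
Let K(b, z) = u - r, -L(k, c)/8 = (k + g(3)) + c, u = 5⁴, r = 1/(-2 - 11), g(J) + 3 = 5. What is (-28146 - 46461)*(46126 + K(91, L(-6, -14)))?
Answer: -3487957596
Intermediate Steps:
g(J) = 2 (g(J) = -3 + 5 = 2)
r = -1/13 (r = 1/(-13) = -1/13 ≈ -0.076923)
u = 625
L(k, c) = -16 - 8*c - 8*k (L(k, c) = -8*((k + 2) + c) = -8*((2 + k) + c) = -8*(2 + c + k) = -16 - 8*c - 8*k)
K(b, z) = 8126/13 (K(b, z) = 625 - 1*(-1/13) = 625 + 1/13 = 8126/13)
(-28146 - 46461)*(46126 + K(91, L(-6, -14))) = (-28146 - 46461)*(46126 + 8126/13) = -74607*607764/13 = -3487957596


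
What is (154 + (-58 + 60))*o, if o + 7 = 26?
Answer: 2964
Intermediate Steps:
o = 19 (o = -7 + 26 = 19)
(154 + (-58 + 60))*o = (154 + (-58 + 60))*19 = (154 + 2)*19 = 156*19 = 2964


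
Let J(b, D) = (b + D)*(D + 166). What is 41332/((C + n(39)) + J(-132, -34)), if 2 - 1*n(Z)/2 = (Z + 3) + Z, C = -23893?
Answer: -41332/45963 ≈ -0.89925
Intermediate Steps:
J(b, D) = (166 + D)*(D + b) (J(b, D) = (D + b)*(166 + D) = (166 + D)*(D + b))
n(Z) = -2 - 4*Z (n(Z) = 4 - 2*((Z + 3) + Z) = 4 - 2*((3 + Z) + Z) = 4 - 2*(3 + 2*Z) = 4 + (-6 - 4*Z) = -2 - 4*Z)
41332/((C + n(39)) + J(-132, -34)) = 41332/((-23893 + (-2 - 4*39)) + ((-34)² + 166*(-34) + 166*(-132) - 34*(-132))) = 41332/((-23893 + (-2 - 156)) + (1156 - 5644 - 21912 + 4488)) = 41332/((-23893 - 158) - 21912) = 41332/(-24051 - 21912) = 41332/(-45963) = 41332*(-1/45963) = -41332/45963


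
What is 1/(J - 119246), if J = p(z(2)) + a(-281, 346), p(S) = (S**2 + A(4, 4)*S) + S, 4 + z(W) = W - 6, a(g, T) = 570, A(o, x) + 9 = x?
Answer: -1/118580 ≈ -8.4331e-6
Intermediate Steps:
A(o, x) = -9 + x
z(W) = -10 + W (z(W) = -4 + (W - 6) = -4 + (-6 + W) = -10 + W)
p(S) = S**2 - 4*S (p(S) = (S**2 + (-9 + 4)*S) + S = (S**2 - 5*S) + S = S**2 - 4*S)
J = 666 (J = (-10 + 2)*(-4 + (-10 + 2)) + 570 = -8*(-4 - 8) + 570 = -8*(-12) + 570 = 96 + 570 = 666)
1/(J - 119246) = 1/(666 - 119246) = 1/(-118580) = -1/118580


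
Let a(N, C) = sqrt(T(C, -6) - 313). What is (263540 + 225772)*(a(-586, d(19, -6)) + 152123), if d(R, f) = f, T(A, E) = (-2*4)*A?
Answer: 74435609376 + 489312*I*sqrt(265) ≈ 7.4436e+10 + 7.9654e+6*I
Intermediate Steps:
T(A, E) = -8*A
a(N, C) = sqrt(-313 - 8*C) (a(N, C) = sqrt(-8*C - 313) = sqrt(-313 - 8*C))
(263540 + 225772)*(a(-586, d(19, -6)) + 152123) = (263540 + 225772)*(sqrt(-313 - 8*(-6)) + 152123) = 489312*(sqrt(-313 + 48) + 152123) = 489312*(sqrt(-265) + 152123) = 489312*(I*sqrt(265) + 152123) = 489312*(152123 + I*sqrt(265)) = 74435609376 + 489312*I*sqrt(265)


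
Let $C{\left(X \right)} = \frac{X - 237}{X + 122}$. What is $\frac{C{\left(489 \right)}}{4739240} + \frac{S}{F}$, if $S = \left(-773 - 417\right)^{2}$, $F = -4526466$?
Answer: $- \frac{73224377377403}{234056738062290} \approx -0.31285$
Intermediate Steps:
$C{\left(X \right)} = \frac{-237 + X}{122 + X}$
$S = 1416100$ ($S = \left(-1190\right)^{2} = 1416100$)
$\frac{C{\left(489 \right)}}{4739240} + \frac{S}{F} = \frac{\frac{1}{122 + 489} \left(-237 + 489\right)}{4739240} + \frac{1416100}{-4526466} = \frac{1}{611} \cdot 252 \cdot \frac{1}{4739240} + 1416100 \left(- \frac{1}{4526466}\right) = \frac{1}{611} \cdot 252 \cdot \frac{1}{4739240} - \frac{101150}{323319} = \frac{252}{611} \cdot \frac{1}{4739240} - \frac{101150}{323319} = \frac{63}{723918910} - \frac{101150}{323319} = - \frac{73224377377403}{234056738062290}$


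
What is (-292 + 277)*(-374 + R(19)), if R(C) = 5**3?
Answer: 3735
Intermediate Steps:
R(C) = 125
(-292 + 277)*(-374 + R(19)) = (-292 + 277)*(-374 + 125) = -15*(-249) = 3735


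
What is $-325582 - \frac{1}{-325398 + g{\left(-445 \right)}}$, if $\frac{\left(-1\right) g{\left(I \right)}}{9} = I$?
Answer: $- \frac{104639775725}{321393} \approx -3.2558 \cdot 10^{5}$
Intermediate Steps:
$g{\left(I \right)} = - 9 I$
$-325582 - \frac{1}{-325398 + g{\left(-445 \right)}} = -325582 - \frac{1}{-325398 - -4005} = -325582 - \frac{1}{-325398 + 4005} = -325582 - \frac{1}{-321393} = -325582 - - \frac{1}{321393} = -325582 + \frac{1}{321393} = - \frac{104639775725}{321393}$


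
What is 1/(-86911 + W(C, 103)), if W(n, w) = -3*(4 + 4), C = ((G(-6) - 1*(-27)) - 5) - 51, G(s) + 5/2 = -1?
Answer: -1/86935 ≈ -1.1503e-5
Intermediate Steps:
G(s) = -7/2 (G(s) = -5/2 - 1 = -7/2)
C = -65/2 (C = ((-7/2 - 1*(-27)) - 5) - 51 = ((-7/2 + 27) - 5) - 51 = (47/2 - 5) - 51 = 37/2 - 51 = -65/2 ≈ -32.500)
W(n, w) = -24 (W(n, w) = -3*8 = -24)
1/(-86911 + W(C, 103)) = 1/(-86911 - 24) = 1/(-86935) = -1/86935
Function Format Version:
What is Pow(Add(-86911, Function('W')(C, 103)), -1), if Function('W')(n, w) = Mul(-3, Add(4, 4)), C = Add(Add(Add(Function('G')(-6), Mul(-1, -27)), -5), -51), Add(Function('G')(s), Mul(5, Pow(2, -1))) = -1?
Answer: Rational(-1, 86935) ≈ -1.1503e-5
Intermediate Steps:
Function('G')(s) = Rational(-7, 2) (Function('G')(s) = Add(Rational(-5, 2), -1) = Rational(-7, 2))
C = Rational(-65, 2) (C = Add(Add(Add(Rational(-7, 2), Mul(-1, -27)), -5), -51) = Add(Add(Add(Rational(-7, 2), 27), -5), -51) = Add(Add(Rational(47, 2), -5), -51) = Add(Rational(37, 2), -51) = Rational(-65, 2) ≈ -32.500)
Function('W')(n, w) = -24 (Function('W')(n, w) = Mul(-3, 8) = -24)
Pow(Add(-86911, Function('W')(C, 103)), -1) = Pow(Add(-86911, -24), -1) = Pow(-86935, -1) = Rational(-1, 86935)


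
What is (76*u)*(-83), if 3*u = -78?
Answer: 164008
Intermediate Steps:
u = -26 (u = (⅓)*(-78) = -26)
(76*u)*(-83) = (76*(-26))*(-83) = -1976*(-83) = 164008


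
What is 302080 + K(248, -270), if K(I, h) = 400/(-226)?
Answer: 34134840/113 ≈ 3.0208e+5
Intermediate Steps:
K(I, h) = -200/113 (K(I, h) = 400*(-1/226) = -200/113)
302080 + K(248, -270) = 302080 - 200/113 = 34134840/113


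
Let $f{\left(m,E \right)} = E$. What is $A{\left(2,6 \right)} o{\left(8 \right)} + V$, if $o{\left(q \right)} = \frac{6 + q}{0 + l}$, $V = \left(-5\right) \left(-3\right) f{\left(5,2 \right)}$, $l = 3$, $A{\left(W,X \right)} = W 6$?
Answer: $86$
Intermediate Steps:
$A{\left(W,X \right)} = 6 W$
$V = 30$ ($V = \left(-5\right) \left(-3\right) 2 = 15 \cdot 2 = 30$)
$o{\left(q \right)} = 2 + \frac{q}{3}$ ($o{\left(q \right)} = \frac{6 + q}{0 + 3} = \frac{6 + q}{3} = \left(6 + q\right) \frac{1}{3} = 2 + \frac{q}{3}$)
$A{\left(2,6 \right)} o{\left(8 \right)} + V = 6 \cdot 2 \left(2 + \frac{1}{3} \cdot 8\right) + 30 = 12 \left(2 + \frac{8}{3}\right) + 30 = 12 \cdot \frac{14}{3} + 30 = 56 + 30 = 86$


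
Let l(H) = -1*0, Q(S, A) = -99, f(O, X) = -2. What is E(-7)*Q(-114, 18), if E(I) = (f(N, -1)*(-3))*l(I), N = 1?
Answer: 0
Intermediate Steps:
l(H) = 0
E(I) = 0 (E(I) = -2*(-3)*0 = 6*0 = 0)
E(-7)*Q(-114, 18) = 0*(-99) = 0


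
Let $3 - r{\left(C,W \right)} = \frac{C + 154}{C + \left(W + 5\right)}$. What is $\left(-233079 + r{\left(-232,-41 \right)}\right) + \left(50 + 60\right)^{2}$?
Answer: $- \frac{29610823}{134} \approx -2.2098 \cdot 10^{5}$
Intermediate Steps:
$r{\left(C,W \right)} = 3 - \frac{154 + C}{5 + C + W}$ ($r{\left(C,W \right)} = 3 - \frac{C + 154}{C + \left(W + 5\right)} = 3 - \frac{154 + C}{C + \left(5 + W\right)} = 3 - \frac{154 + C}{5 + C + W}$)
$\left(-233079 + r{\left(-232,-41 \right)}\right) + \left(50 + 60\right)^{2} = \left(-233079 + \frac{-139 + 2 \left(-232\right) + 3 \left(-41\right)}{5 - 232 - 41}\right) + \left(50 + 60\right)^{2} = \left(-233079 + \frac{-139 - 464 - 123}{-268}\right) + 110^{2} = \left(-233079 - - \frac{363}{134}\right) + 12100 = \left(-233079 + \frac{363}{134}\right) + 12100 = - \frac{31232223}{134} + 12100 = - \frac{29610823}{134}$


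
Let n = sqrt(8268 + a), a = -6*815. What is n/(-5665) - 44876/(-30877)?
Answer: 44876/30877 - sqrt(3378)/5665 ≈ 1.4431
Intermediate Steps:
a = -4890
n = sqrt(3378) (n = sqrt(8268 - 4890) = sqrt(3378) ≈ 58.121)
n/(-5665) - 44876/(-30877) = sqrt(3378)/(-5665) - 44876/(-30877) = sqrt(3378)*(-1/5665) - 44876*(-1/30877) = -sqrt(3378)/5665 + 44876/30877 = 44876/30877 - sqrt(3378)/5665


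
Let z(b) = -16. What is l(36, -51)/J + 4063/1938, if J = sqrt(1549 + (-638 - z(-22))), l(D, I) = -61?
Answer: 239/114 - 61*sqrt(103)/309 ≈ 0.092988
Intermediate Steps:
J = 3*sqrt(103) (J = sqrt(1549 + (-638 - 1*(-16))) = sqrt(1549 + (-638 + 16)) = sqrt(1549 - 622) = sqrt(927) = 3*sqrt(103) ≈ 30.447)
l(36, -51)/J + 4063/1938 = -61*sqrt(103)/309 + 4063/1938 = -61*sqrt(103)/309 + 4063*(1/1938) = -61*sqrt(103)/309 + 239/114 = 239/114 - 61*sqrt(103)/309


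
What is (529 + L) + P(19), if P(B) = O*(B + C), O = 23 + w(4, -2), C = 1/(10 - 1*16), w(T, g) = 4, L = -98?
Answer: 1879/2 ≈ 939.50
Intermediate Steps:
C = -⅙ (C = 1/(10 - 16) = 1/(-6) = -⅙ ≈ -0.16667)
O = 27 (O = 23 + 4 = 27)
P(B) = -9/2 + 27*B (P(B) = 27*(B - ⅙) = 27*(-⅙ + B) = -9/2 + 27*B)
(529 + L) + P(19) = (529 - 98) + (-9/2 + 27*19) = 431 + (-9/2 + 513) = 431 + 1017/2 = 1879/2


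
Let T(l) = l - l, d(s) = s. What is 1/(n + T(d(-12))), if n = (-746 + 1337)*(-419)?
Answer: -1/247629 ≈ -4.0383e-6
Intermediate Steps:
T(l) = 0
n = -247629 (n = 591*(-419) = -247629)
1/(n + T(d(-12))) = 1/(-247629 + 0) = 1/(-247629) = -1/247629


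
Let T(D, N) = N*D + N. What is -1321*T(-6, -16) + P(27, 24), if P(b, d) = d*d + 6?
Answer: -105098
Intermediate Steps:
T(D, N) = N + D*N (T(D, N) = D*N + N = N + D*N)
P(b, d) = 6 + d² (P(b, d) = d² + 6 = 6 + d²)
-1321*T(-6, -16) + P(27, 24) = -(-21136)*(1 - 6) + (6 + 24²) = -(-21136)*(-5) + (6 + 576) = -1321*80 + 582 = -105680 + 582 = -105098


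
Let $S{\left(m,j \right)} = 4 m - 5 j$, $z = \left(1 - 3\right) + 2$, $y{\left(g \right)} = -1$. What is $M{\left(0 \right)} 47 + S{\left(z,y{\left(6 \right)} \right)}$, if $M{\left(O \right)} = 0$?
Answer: $5$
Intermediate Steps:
$z = 0$ ($z = -2 + 2 = 0$)
$S{\left(m,j \right)} = - 5 j + 4 m$
$M{\left(0 \right)} 47 + S{\left(z,y{\left(6 \right)} \right)} = 0 \cdot 47 + \left(\left(-5\right) \left(-1\right) + 4 \cdot 0\right) = 0 + \left(5 + 0\right) = 0 + 5 = 5$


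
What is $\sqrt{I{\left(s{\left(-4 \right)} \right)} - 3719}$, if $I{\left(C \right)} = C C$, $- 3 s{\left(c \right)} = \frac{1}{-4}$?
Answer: $\frac{i \sqrt{535535}}{12} \approx 60.984 i$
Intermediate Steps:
$s{\left(c \right)} = \frac{1}{12}$ ($s{\left(c \right)} = - \frac{1}{3 \left(-4\right)} = \left(- \frac{1}{3}\right) \left(- \frac{1}{4}\right) = \frac{1}{12}$)
$I{\left(C \right)} = C^{2}$
$\sqrt{I{\left(s{\left(-4 \right)} \right)} - 3719} = \sqrt{\left(\frac{1}{12}\right)^{2} - 3719} = \sqrt{\frac{1}{144} - 3719} = \sqrt{- \frac{535535}{144}} = \frac{i \sqrt{535535}}{12}$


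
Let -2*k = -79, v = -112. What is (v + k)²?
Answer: 21025/4 ≈ 5256.3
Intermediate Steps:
k = 79/2 (k = -½*(-79) = 79/2 ≈ 39.500)
(v + k)² = (-112 + 79/2)² = (-145/2)² = 21025/4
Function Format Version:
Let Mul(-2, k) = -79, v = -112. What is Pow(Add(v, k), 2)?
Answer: Rational(21025, 4) ≈ 5256.3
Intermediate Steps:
k = Rational(79, 2) (k = Mul(Rational(-1, 2), -79) = Rational(79, 2) ≈ 39.500)
Pow(Add(v, k), 2) = Pow(Add(-112, Rational(79, 2)), 2) = Pow(Rational(-145, 2), 2) = Rational(21025, 4)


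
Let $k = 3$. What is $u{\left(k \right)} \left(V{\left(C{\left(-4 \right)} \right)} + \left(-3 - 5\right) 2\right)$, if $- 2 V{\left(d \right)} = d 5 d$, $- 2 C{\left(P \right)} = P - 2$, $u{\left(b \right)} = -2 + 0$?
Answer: $77$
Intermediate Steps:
$u{\left(b \right)} = -2$
$C{\left(P \right)} = 1 - \frac{P}{2}$ ($C{\left(P \right)} = - \frac{P - 2}{2} = - \frac{-2 + P}{2} = 1 - \frac{P}{2}$)
$V{\left(d \right)} = - \frac{5 d^{2}}{2}$ ($V{\left(d \right)} = - \frac{d 5 d}{2} = - \frac{5 d d}{2} = - \frac{5 d^{2}}{2}$)
$u{\left(k \right)} \left(V{\left(C{\left(-4 \right)} \right)} + \left(-3 - 5\right) 2\right) = - 2 \left(- \frac{5 \left(1 - -2\right)^{2}}{2} + \left(-3 - 5\right) 2\right) = - 2 \left(- \frac{5 \left(1 + 2\right)^{2}}{2} - 16\right) = - 2 \left(- \frac{5 \cdot 3^{2}}{2} - 16\right) = - 2 \left(\left(- \frac{5}{2}\right) 9 - 16\right) = - 2 \left(- \frac{45}{2} - 16\right) = \left(-2\right) \left(- \frac{77}{2}\right) = 77$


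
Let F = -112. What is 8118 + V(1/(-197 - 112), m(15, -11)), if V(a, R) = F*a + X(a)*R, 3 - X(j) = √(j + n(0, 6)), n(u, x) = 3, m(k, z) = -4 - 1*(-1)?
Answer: 2505793/309 + √286134/103 ≈ 8114.6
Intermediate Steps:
m(k, z) = -3 (m(k, z) = -4 + 1 = -3)
X(j) = 3 - √(3 + j) (X(j) = 3 - √(j + 3) = 3 - √(3 + j))
V(a, R) = -112*a + R*(3 - √(3 + a)) (V(a, R) = -112*a + (3 - √(3 + a))*R = -112*a + R*(3 - √(3 + a)))
8118 + V(1/(-197 - 112), m(15, -11)) = 8118 + (-112/(-197 - 112) - 1*(-3)*(-3 + √(3 + 1/(-197 - 112)))) = 8118 + (-112/(-309) - 1*(-3)*(-3 + √(3 + 1/(-309)))) = 8118 + (-112*(-1/309) - 1*(-3)*(-3 + √(3 - 1/309))) = 8118 + (112/309 - 1*(-3)*(-3 + √(926/309))) = 8118 + (112/309 - 1*(-3)*(-3 + √286134/309)) = 8118 + (112/309 + (-9 + √286134/103)) = 8118 + (-2669/309 + √286134/103) = 2505793/309 + √286134/103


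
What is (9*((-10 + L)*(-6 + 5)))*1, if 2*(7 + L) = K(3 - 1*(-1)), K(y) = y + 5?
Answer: 225/2 ≈ 112.50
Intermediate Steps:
K(y) = 5 + y
L = -5/2 (L = -7 + (5 + (3 - 1*(-1)))/2 = -7 + (5 + (3 + 1))/2 = -7 + (5 + 4)/2 = -7 + (1/2)*9 = -7 + 9/2 = -5/2 ≈ -2.5000)
(9*((-10 + L)*(-6 + 5)))*1 = (9*((-10 - 5/2)*(-6 + 5)))*1 = (9*(-25/2*(-1)))*1 = (9*(25/2))*1 = (225/2)*1 = 225/2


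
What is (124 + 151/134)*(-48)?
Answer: -402408/67 ≈ -6006.1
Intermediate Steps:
(124 + 151/134)*(-48) = (16767/134)*(-48) = -402408/67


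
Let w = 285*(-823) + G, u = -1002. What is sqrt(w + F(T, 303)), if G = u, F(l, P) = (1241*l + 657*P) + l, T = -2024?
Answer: 3*I*sqrt(283366) ≈ 1597.0*I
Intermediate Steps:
F(l, P) = 657*P + 1242*l (F(l, P) = (657*P + 1241*l) + l = 657*P + 1242*l)
G = -1002
w = -235557 (w = 285*(-823) - 1002 = -234555 - 1002 = -235557)
sqrt(w + F(T, 303)) = sqrt(-235557 + (657*303 + 1242*(-2024))) = sqrt(-235557 + (199071 - 2513808)) = sqrt(-235557 - 2314737) = sqrt(-2550294) = 3*I*sqrt(283366)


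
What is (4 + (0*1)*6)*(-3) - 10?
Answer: -22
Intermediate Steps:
(4 + (0*1)*6)*(-3) - 10 = (4 + 0*6)*(-3) - 10 = (4 + 0)*(-3) - 10 = 4*(-3) - 10 = -12 - 10 = -22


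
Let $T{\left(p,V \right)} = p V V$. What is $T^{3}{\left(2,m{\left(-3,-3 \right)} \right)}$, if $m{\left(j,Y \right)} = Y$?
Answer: $5832$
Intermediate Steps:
$T{\left(p,V \right)} = p V^{2}$ ($T{\left(p,V \right)} = V p V = p V^{2}$)
$T^{3}{\left(2,m{\left(-3,-3 \right)} \right)} = \left(2 \left(-3\right)^{2}\right)^{3} = \left(2 \cdot 9\right)^{3} = 18^{3} = 5832$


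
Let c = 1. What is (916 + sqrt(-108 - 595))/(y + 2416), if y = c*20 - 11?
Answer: 916/2425 + I*sqrt(703)/2425 ≈ 0.37773 + 0.010934*I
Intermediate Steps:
y = 9 (y = 1*20 - 11 = 20 - 11 = 9)
(916 + sqrt(-108 - 595))/(y + 2416) = (916 + sqrt(-108 - 595))/(9 + 2416) = (916 + sqrt(-703))/2425 = (916 + I*sqrt(703))*(1/2425) = 916/2425 + I*sqrt(703)/2425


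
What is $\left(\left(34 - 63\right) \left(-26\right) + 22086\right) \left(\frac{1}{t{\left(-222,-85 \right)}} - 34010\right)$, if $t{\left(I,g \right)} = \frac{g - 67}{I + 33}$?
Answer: $- \frac{14758440005}{19} \approx -7.7676 \cdot 10^{8}$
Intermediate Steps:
$t{\left(I,g \right)} = \frac{-67 + g}{33 + I}$
$\left(\left(34 - 63\right) \left(-26\right) + 22086\right) \left(\frac{1}{t{\left(-222,-85 \right)}} - 34010\right) = \left(\left(34 - 63\right) \left(-26\right) + 22086\right) \left(\frac{1}{\frac{1}{33 - 222} \left(-67 - 85\right)} - 34010\right) = \left(\left(-29\right) \left(-26\right) + 22086\right) \left(\frac{1}{\frac{1}{-189} \left(-152\right)} - 34010\right) = \left(754 + 22086\right) \left(\frac{1}{\left(- \frac{1}{189}\right) \left(-152\right)} - 34010\right) = 22840 \left(\frac{1}{\frac{152}{189}} - 34010\right) = 22840 \left(\frac{189}{152} - 34010\right) = 22840 \left(- \frac{5169331}{152}\right) = - \frac{14758440005}{19}$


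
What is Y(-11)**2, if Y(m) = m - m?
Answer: 0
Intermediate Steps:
Y(m) = 0
Y(-11)**2 = 0**2 = 0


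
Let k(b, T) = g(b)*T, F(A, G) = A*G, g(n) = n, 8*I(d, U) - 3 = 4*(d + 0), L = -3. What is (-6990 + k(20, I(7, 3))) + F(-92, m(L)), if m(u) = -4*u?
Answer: -16033/2 ≈ -8016.5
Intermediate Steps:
I(d, U) = 3/8 + d/2 (I(d, U) = 3/8 + (4*(d + 0))/8 = 3/8 + (4*d)/8 = 3/8 + d/2)
k(b, T) = T*b (k(b, T) = b*T = T*b)
(-6990 + k(20, I(7, 3))) + F(-92, m(L)) = (-6990 + (3/8 + (½)*7)*20) - (-368)*(-3) = (-6990 + (3/8 + 7/2)*20) - 92*12 = (-6990 + (31/8)*20) - 1104 = (-6990 + 155/2) - 1104 = -13825/2 - 1104 = -16033/2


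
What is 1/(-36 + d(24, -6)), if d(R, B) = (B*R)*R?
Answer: -1/3492 ≈ -0.00028637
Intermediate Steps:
d(R, B) = B*R²
1/(-36 + d(24, -6)) = 1/(-36 - 6*24²) = 1/(-36 - 6*576) = 1/(-36 - 3456) = 1/(-3492) = -1/3492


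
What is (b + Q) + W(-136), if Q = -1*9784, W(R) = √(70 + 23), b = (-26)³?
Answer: -27360 + √93 ≈ -27350.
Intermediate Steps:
b = -17576
W(R) = √93
Q = -9784
(b + Q) + W(-136) = (-17576 - 9784) + √93 = -27360 + √93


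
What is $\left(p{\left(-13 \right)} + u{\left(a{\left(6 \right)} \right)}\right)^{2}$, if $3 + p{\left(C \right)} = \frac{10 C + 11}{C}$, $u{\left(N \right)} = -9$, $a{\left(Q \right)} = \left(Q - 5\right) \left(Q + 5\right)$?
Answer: $\frac{1369}{169} \approx 8.1006$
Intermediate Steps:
$a{\left(Q \right)} = \left(-5 + Q\right) \left(5 + Q\right)$
$p{\left(C \right)} = -3 + \frac{11 + 10 C}{C}$ ($p{\left(C \right)} = -3 + \frac{10 C + 11}{C} = -3 + \frac{11 + 10 C}{C}$)
$\left(p{\left(-13 \right)} + u{\left(a{\left(6 \right)} \right)}\right)^{2} = \left(\left(7 + \frac{11}{-13}\right) - 9\right)^{2} = \left(\left(7 + 11 \left(- \frac{1}{13}\right)\right) - 9\right)^{2} = \left(\left(7 - \frac{11}{13}\right) - 9\right)^{2} = \left(\frac{80}{13} - 9\right)^{2} = \left(- \frac{37}{13}\right)^{2} = \frac{1369}{169}$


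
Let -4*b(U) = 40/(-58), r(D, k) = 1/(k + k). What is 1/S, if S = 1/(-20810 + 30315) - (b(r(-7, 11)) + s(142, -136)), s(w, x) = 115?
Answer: -275645/31746671 ≈ -0.0086826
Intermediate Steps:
r(D, k) = 1/(2*k)
b(U) = 5/29 (b(U) = -10/(-58) = -10*(-1)/58 = -1/4*(-20/29) = 5/29)
S = -31746671/275645 (S = 1/(-20810 + 30315) - (5/29 + 115) = 1/9505 - 1*3340/29 = 1/9505 - 3340/29 = -31746671/275645 ≈ -115.17)
1/S = 1/(-31746671/275645) = -275645/31746671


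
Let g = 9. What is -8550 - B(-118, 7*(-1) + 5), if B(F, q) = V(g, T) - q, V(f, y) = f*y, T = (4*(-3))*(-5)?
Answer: -9092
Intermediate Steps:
T = 60 (T = -12*(-5) = 60)
B(F, q) = 540 - q (B(F, q) = 9*60 - q = 540 - q)
-8550 - B(-118, 7*(-1) + 5) = -8550 - (540 - (7*(-1) + 5)) = -8550 - (540 - (-7 + 5)) = -8550 - (540 - 1*(-2)) = -8550 - (540 + 2) = -8550 - 1*542 = -8550 - 542 = -9092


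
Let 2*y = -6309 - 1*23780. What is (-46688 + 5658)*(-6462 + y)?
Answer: 882411695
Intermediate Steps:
y = -30089/2 (y = (-6309 - 1*23780)/2 = (-6309 - 23780)/2 = (½)*(-30089) = -30089/2 ≈ -15045.)
(-46688 + 5658)*(-6462 + y) = (-46688 + 5658)*(-6462 - 30089/2) = -41030*(-43013/2) = 882411695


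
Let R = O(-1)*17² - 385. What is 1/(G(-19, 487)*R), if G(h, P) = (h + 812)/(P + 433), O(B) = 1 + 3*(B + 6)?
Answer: 920/3361527 ≈ 0.00027368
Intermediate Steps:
O(B) = 19 + 3*B (O(B) = 1 + 3*(6 + B) = 1 + (18 + 3*B) = 19 + 3*B)
G(h, P) = (812 + h)/(433 + P)
R = 4239 (R = (19 + 3*(-1))*17² - 385 = (19 - 3)*289 - 385 = 16*289 - 385 = 4624 - 385 = 4239)
1/(G(-19, 487)*R) = 1/(((812 - 19)/(433 + 487))*4239) = (1/4239)/(793/920) = (920/793)*(1/4239) = 920/3361527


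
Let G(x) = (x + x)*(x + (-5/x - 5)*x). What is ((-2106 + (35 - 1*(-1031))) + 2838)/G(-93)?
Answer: -29/1101 ≈ -0.026340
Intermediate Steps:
G(x) = 2*x*(x + x*(-5 - 5/x)) (G(x) = (2*x)*(x + (-5 - 5/x)*x) = (2*x)*(x + x*(-5 - 5/x)) = 2*x*(x + x*(-5 - 5/x)))
((-2106 + (35 - 1*(-1031))) + 2838)/G(-93) = ((-2106 + (35 - 1*(-1031))) + 2838)/((-2*(-93)*(5 + 4*(-93)))) = ((-2106 + (35 + 1031)) + 2838)/((-2*(-93)*(5 - 372))) = ((-2106 + 1066) + 2838)/((-2*(-93)*(-367))) = (-1040 + 2838)/(-68262) = 1798*(-1/68262) = -29/1101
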